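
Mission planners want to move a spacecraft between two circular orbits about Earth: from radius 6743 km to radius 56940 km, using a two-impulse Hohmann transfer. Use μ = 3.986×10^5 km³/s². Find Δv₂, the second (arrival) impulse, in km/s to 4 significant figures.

Δv₂ = 1.428 km/s

Semi-major axis of the transfer orbit: a_t = (6743 + 56940)/2 = 31841.5 km.
Circular speed at r = 56940 km: v_c = √(μ/r) = 2.646 km/s.
Transfer-orbit speed at the same r (vis-viva, a = a_t): v_t = √[μ(2/r − 1/a_t)] = 1.218 km/s.
Δv₂ = |v_t − v_c| = |1.218 − 2.646| = 1.428 km/s.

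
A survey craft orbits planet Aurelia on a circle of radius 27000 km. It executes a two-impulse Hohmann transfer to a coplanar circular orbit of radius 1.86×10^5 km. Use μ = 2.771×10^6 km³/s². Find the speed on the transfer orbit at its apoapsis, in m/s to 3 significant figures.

The Hohmann ellipse has a_t = (r₁ + r₂)/2 = 1.065×10^5 km.
At apoapsis, r = 1.860×10^5 km.
Vis-viva: v = √[μ(2/r − 1/a_t)] = √[2.771×10^6 × (2/1.860×10^5 − 1/1.065×10^5)] = 1.943 km/s.

v = 1940 m/s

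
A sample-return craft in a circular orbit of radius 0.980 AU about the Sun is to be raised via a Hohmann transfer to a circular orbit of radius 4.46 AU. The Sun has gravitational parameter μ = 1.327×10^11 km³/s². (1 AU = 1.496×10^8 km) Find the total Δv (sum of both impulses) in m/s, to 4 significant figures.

In km: r₁ = 0.980 × 1.496×10^8 = 1.46608×10^8 km; r₂ = 4.46 × 1.496×10^8 = 6.67216×10^8 km.
The Hohmann ellipse has a_t = (r₁ + r₂)/2 = 4.06912×10^8 km.
At r₁ the circular-orbit speed is v₁ = √(μ/r₁) = 30.0855 km/s.
On the transfer ellipse at r₁, vis-viva gives v_p = √[μ(2/r₁ − 1/a_t)] = 38.5247 km/s.
First burn Δv₁ = |v_p − v₁| = 8.439 km/s.
Circular speed at r₂: v₂ = √(μ/r₂) = 14.103 km/s.
Transfer-orbit speed at r₂: v_a = √[μ(2/r₂ − 1/a_t)] = 8.4651 km/s.
Second burn Δv₂ = |v₂ − v_a| = 5.638 km/s.
Total Δv = Δv₁ + Δv₂ = 14.08 km/s.

Δv = 14080 m/s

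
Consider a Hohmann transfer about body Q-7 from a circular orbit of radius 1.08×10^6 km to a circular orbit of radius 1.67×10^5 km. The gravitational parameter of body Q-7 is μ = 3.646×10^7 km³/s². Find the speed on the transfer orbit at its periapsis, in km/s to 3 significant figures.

v = 19.4 km/s

Semi-major axis of the transfer orbit: a_t = (1.080×10^6 + 1.670×10^5)/2 = 6.235×10^5 km.
At periapsis, r = 1.670×10^5 km.
From the vis-viva equation, v = √[μ(2/r − 1/a_t)] = 19.45 km/s.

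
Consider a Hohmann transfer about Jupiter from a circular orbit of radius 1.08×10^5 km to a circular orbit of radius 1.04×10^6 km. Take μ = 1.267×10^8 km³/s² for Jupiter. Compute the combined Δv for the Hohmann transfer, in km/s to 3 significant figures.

The Hohmann ellipse has a_t = (r₁ + r₂)/2 = 5.740×10^5 km.
Circular speed at r₁: v₁ = √(μ/r₁) = √(1.267×10^8/1.080×10^5) = 34.25 km/s.
On the transfer ellipse at r₁, v² = μ(2/r − 1/a) gives v_p = √[μ(2/r₁ − 1/a_t)] = 46.10 km/s.
First burn Δv₁ = |v_p − v₁| = 11.85 km/s.
Circular speed at r₂: v₂ = √(μ/r₂) = 11.038 km/s.
Transfer-orbit speed at r₂: v_a = √[μ(2/r₂ − 1/a_t)] = 4.7877 km/s.
Second burn Δv₂ = |v₂ − v_a| = 6.250 km/s.
Total Δv = Δv₁ + Δv₂ = 18.10 km/s.

Δv = 18.1 km/s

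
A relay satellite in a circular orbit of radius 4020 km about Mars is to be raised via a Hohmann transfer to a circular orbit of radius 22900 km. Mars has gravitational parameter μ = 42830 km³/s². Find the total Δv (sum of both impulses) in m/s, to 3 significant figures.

Δv = 1610 m/s

The Hohmann ellipse has a_t = (r₁ + r₂)/2 = 13460 km.
Circular speed at r₁: v₁ = √(μ/r₁) = √(42830/4020) = 3.2641 km/s.
On the transfer ellipse at r₁, v² = μ(2/r − 1/a) gives v_p = √[μ(2/r₁ − 1/a_t)] = 4.2575 km/s.
First burn Δv₁ = |v_p − v₁| = 0.9934 km/s.
Circular speed at r₂: v₂ = √(μ/r₂) = 1.3676 km/s.
Transfer-orbit speed at r₂: v_a = √[μ(2/r₂ − 1/a_t)] = 0.74739 km/s.
Second burn Δv₂ = |v₂ − v_a| = 0.6202 km/s.
Total Δv = Δv₁ + Δv₂ = 1.614 km/s.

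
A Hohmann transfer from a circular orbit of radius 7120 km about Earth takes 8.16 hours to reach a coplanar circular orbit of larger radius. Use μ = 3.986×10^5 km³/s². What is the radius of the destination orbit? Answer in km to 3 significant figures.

Transfer time t = 8.16 hours = 29376 s, and t = π√(a_t³/μ).
So a_t = (μ t²/π²)^(1/3) = (3.986×10^5 × (29376)² / π²)^(1/3) = 32664 km.
Since a_t = (r₁ + r₂)/2, r₂ = 2a_t − r₁ = 2×32664 − 7120 = 58208 km.

r₂ = 58200 km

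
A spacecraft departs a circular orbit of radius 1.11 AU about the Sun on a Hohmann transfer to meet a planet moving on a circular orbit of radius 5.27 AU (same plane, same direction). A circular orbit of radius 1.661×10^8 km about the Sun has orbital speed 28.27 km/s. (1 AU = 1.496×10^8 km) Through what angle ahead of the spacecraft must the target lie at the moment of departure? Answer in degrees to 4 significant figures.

φ = 95.23°

From the circular-orbit relation v² = μ/r at r = 1.661×10^8 km: μ = v²r = (28.27)² × 1.661×10^8 = 1.32746×10^11 km³/s².
In km: r₁ = 1.11 × 1.496×10^8 = 1.66056×10^8 km; r₂ = 5.27 × 1.496×10^8 = 7.88392×10^8 km.
The Hohmann ellipse has a_t = (r₁ + r₂)/2 = 4.77224×10^8 km.
Transfer time t = π√(a_t³/μ) = 8.9892×10^7 s.
The target's mean motion on its circular orbit is ω₂ = √(μ/r₂³) = 1.6459×10^-8 rad/s.
Angle swept by the target during transfer: ω₂·t = 1.4795 rad = 84.77°.
The spacecraft traverses 180° on the transfer ellipse, so the target must lead by 180° − 84.77° = 95.23°.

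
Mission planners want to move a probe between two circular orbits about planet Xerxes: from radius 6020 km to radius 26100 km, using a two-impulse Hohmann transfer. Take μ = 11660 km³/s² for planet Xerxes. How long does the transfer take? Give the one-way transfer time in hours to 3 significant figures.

t = 16.4 hours

Semi-major axis of the transfer orbit: a_t = (6020 + 26100)/2 = 16060 km.
Half the transfer-orbit period gives t = π√(a_t³/μ) = 59210 s.
Converting: 59210 s ÷ 3600 s/hour = 16.4 hours.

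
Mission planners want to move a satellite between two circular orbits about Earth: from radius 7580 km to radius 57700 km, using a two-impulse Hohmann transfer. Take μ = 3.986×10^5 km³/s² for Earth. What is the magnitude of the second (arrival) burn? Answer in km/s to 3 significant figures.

Δv₂ = 1.36 km/s

The Hohmann ellipse has a_t = (r₁ + r₂)/2 = 32640 km.
Circular speed at r = 57700 km: v_c = √(μ/r) = 2.6283 km/s.
Transfer-orbit speed at the same r (vis-viva, a = a_t): v_t = √[μ(2/r − 1/a_t)] = 1.2666 km/s.
Δv₂ = |v_t − v_c| = |1.2666 − 2.6283| = 1.362 km/s.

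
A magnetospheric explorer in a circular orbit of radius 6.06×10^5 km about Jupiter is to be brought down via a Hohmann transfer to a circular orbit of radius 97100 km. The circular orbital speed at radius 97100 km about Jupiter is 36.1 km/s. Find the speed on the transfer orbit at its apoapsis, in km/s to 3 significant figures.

From the circular-orbit relation v² = μ/r at r = 97100 km: μ = v²r = (36.1)² × 97100 = 1.26542×10^8 km³/s².
Transfer-ellipse semi-major axis a_t = (r₁ + r₂)/2 = (6.060×10^5 + 97100)/2 = 3.5155×10^5 km.
The apoapsis of the transfer ellipse is at r = 6.060×10^5 km.
From the vis-viva equation, v = √[μ(2/r − 1/a_t)] = 7.594 km/s.

v = 7.59 km/s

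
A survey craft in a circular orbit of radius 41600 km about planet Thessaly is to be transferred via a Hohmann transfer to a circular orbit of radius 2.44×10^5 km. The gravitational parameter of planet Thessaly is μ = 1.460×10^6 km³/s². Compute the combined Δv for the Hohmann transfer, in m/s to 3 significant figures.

Semi-major axis of the transfer orbit: a_t = (41600 + 2.440×10^5)/2 = 1.428×10^5 km.
Circular speed at r₁: v₁ = √(μ/r₁) = √(1.460×10^6/41600) = 5.924 km/s.
On the transfer ellipse at r₁, vis-viva equation gives v_p = √[μ(2/r₁ − 1/a_t)] = 7.744 km/s.
First burn Δv₁ = |v_p − v₁| = 1.820 km/s.
Circular speed at r₂: v₂ = √(μ/r₂) = 2.446 km/s.
Transfer-orbit speed at r₂: v_a = √[μ(2/r₂ − 1/a_t)] = 1.320 km/s.
Second burn Δv₂ = |v₂ − v_a| = 1.126 km/s.
Total Δv = Δv₁ + Δv₂ = 2.946 km/s.

Δv = 2950 m/s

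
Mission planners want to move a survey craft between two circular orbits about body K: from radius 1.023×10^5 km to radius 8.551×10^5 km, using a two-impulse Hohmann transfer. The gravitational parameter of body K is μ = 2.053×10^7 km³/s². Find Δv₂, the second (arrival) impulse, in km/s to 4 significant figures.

Δv₂ = 2.635 km/s

Transfer-ellipse semi-major axis a_t = (r₁ + r₂)/2 = (1.023×10^5 + 8.551×10^5)/2 = 4.787×10^5 km.
On the circular orbit at r = 8.551×10^5 km, v_c = √(μ/r) = 4.900 km/s.
Vis-viva on the transfer ellipse at r = 8.551×10^5 km gives v_t = √[μ(2/r − 1/a_t)] = 2.265 km/s.
Δv₂ = |v_t − v_c| = |2.265 − 4.900| = 2.635 km/s.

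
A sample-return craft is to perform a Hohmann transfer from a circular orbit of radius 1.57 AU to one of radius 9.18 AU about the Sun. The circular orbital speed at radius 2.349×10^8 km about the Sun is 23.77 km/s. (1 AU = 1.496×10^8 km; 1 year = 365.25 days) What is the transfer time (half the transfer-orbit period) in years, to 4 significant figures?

From the circular-orbit relation v² = μ/r at r = 2.349×10^8 km: μ = v²r = (23.77)² × 2.349×10^8 = 1.32722×10^11 km³/s².
In km: r₁ = 1.57 × 1.496×10^8 = 2.34872×10^8 km; r₂ = 9.18 × 1.496×10^8 = 1.373328×10^9 km.
Semi-major axis of the transfer orbit: a_t = (2.34872×10^8 + 1.373328×10^9)/2 = 8.041×10^8 km.
By Kepler's third law the transfer-orbit period is T = 2π√(a_t³/μ), so t = T/2 = 1.9663×10^8 s.
Converting: 1.9663×10^8 s ÷ 3.15576×10^7 s/year (365.25 × 86400) = 6.231 years.

t = 6.231 years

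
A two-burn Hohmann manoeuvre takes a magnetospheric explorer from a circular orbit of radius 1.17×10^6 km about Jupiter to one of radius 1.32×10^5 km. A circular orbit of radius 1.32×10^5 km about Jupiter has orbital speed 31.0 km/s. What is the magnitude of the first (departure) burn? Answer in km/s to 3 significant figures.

Δv₁ = 5.72 km/s

From the circular-orbit relation v² = μ/r at r = 1.32×10^5 km: μ = v²r = (31.0)² × 1.32×10^5 = 1.26852×10^8 km³/s².
Semi-major axis of the transfer orbit: a_t = (1.170×10^6 + 1.320×10^5)/2 = 6.510×10^5 km.
On the circular orbit at r = 1.170×10^6 km, v_c = √(μ/r) = 10.413 km/s.
Vis-viva on the transfer ellipse at r = 1.170×10^6 km gives v_t = √[μ(2/r − 1/a_t)] = 4.6887 km/s.
Δv₁ = |v_t − v_c| = |4.6887 − 10.413| = 5.724 km/s.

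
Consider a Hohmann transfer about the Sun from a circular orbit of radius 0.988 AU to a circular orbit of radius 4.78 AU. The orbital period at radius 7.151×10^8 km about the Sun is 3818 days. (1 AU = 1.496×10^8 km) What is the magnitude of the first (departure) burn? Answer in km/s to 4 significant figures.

From Kepler's third law T² = 4π²r³/μ at r = 7.151×10^8 km, T = 3818 days = 3818 × 86400 s = 3.298752×10^8 s: μ = 4π²r³/T² = 1.32666×10^11 km³/s².
In km: r₁ = 0.988 × 1.496×10^8 = 1.478048×10^8 km; r₂ = 4.78 × 1.496×10^8 = 7.15088×10^8 km.
Transfer-ellipse semi-major axis a_t = (r₁ + r₂)/2 = (1.478048×10^8 + 7.15088×10^8)/2 = 4.314464×10^8 km.
On the circular orbit at r = 1.478048×10^8 km, v_c = √(μ/r) = 29.9596 km/s.
Transfer-orbit speed at the same r (vis-viva, a = a_t): v_t = √[μ(2/r − 1/a_t)] = 38.5702 km/s.
Δv₁ = |v_t − v_c| = |38.5702 − 29.9596| = 8.611 km/s.

Δv₁ = 8.611 km/s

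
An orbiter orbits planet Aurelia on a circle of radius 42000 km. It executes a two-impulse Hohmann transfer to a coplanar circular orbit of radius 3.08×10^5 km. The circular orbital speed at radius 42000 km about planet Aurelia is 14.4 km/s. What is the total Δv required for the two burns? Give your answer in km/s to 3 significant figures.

From the circular-orbit relation v² = μ/r at r = 42000 km: μ = v²r = (14.4)² × 42000 = 8.70912×10^6 km³/s².
Semi-major axis of the transfer orbit: a_t = (42000 + 3.080×10^5)/2 = 1.750×10^5 km.
Circular speed at r₁: v₁ = √(μ/r₁) = √(8.70912×10^6/42000) = 14.400 km/s.
Transfer-orbit speed at r₁ (vis-viva): v_p = √[μ(2/r₁ − 1/a_t)] = 19.104 km/s.
First burn Δv₁ = |v_p − v₁| = 4.704 km/s.
Circular speed at r₂: v₂ = √(μ/r₂) = 5.31755 km/s.
Transfer-orbit speed at r₂: v_a = √[μ(2/r₂ − 1/a_t)] = 2.60506 km/s.
Second burn Δv₂ = |v₂ − v_a| = 2.712 km/s.
Δv = Δv₁ + Δv₂ = 4.704 + 2.712 = 7.416 km/s.

Δv = 7.42 km/s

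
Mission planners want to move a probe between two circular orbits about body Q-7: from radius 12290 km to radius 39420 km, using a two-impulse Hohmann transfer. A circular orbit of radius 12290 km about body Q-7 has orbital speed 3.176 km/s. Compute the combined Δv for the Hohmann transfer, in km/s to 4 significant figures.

Δv = 1.296 km/s

From the circular-orbit relation v² = μ/r at r = 12290 km: μ = v²r = (3.176)² × 12290 = 1.23969×10^5 km³/s².
The Hohmann ellipse has a_t = (r₁ + r₂)/2 = 25855 km.
At r₁ the circular-orbit speed is v₁ = √(μ/r₁) = 3.1760 km/s.
On the transfer ellipse at r₁, vis-viva equation gives v_p = √[μ(2/r₁ − 1/a_t)] = 3.9216 km/s.
First burn Δv₁ = |v_p − v₁| = 0.7456 km/s.
At r₂, v₂ = √(μ/r₂) = 1.77336 km/s.
Transfer-orbit speed at r₂: v_a = √[μ(2/r₂ − 1/a_t)] = 1.22265 km/s.
Second burn Δv₂ = |v₂ − v_a| = 0.5507 km/s.
Total Δv = Δv₁ + Δv₂ = 1.296 km/s.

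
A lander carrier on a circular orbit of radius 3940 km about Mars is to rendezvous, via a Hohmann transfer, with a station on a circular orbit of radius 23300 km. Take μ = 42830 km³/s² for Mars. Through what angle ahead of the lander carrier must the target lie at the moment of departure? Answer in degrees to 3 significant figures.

Semi-major axis of the transfer orbit: a_t = (3940 + 23300)/2 = 13620 km.
Transfer time t = π√(a_t³/μ) = 24129.1 s.
The target's mean motion on its circular orbit is ω₂ = √(μ/r₂³) = 5.81889×10^-5 rad/s.
Angle swept by the target during transfer: ω₂·t = 1.40405 rad = 80.446°.
The lander carrier traverses 180° on the transfer ellipse, so the target must lead by 180° − 80.446° = 99.6°.

φ = 99.6°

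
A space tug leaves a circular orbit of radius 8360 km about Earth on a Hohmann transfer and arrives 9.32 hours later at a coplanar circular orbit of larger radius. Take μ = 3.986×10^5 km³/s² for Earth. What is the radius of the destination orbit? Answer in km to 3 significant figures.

r₂ = 63000 km

Transfer time t = 9.32 hours = 33552 s, and t = π√(a_t³/μ).
So a_t = (μ t²/π²)^(1/3) = (3.986×10^5 × (33552)² / π²)^(1/3) = 35691 km.
Since a_t = (r₁ + r₂)/2, r₂ = 2a_t − r₁ = 2×35691 − 8360 = 63022 km.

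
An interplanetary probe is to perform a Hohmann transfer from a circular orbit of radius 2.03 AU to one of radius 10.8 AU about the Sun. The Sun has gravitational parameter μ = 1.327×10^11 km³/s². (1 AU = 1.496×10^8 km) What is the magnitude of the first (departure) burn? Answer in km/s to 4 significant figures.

Δv₁ = 6.219 km/s

In km: r₁ = 2.03 × 1.496×10^8 = 3.03688×10^8 km; r₂ = 10.8 × 1.496×10^8 = 1.61568×10^9 km.
The Hohmann ellipse has a_t = (r₁ + r₂)/2 = 9.59684×10^8 km.
Circular speed at r = 3.03688×10^8 km: v_c = √(μ/r) = 20.904 km/s.
Transfer-orbit speed at the same r (vis-viva, a = a_t): v_t = √[μ(2/r − 1/a_t)] = 27.123 km/s.
Δv₁ = |v_t − v_c| = |27.123 − 20.904| = 6.219 km/s.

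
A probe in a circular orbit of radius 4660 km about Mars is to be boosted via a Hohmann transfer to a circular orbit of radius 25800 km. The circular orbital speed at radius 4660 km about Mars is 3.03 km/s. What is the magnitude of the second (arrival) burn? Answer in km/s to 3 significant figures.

Δv₂ = 0.575 km/s

From the circular-orbit relation v² = μ/r at r = 4660 km: μ = v²r = (3.03)² × 4660 = 42783.0 km³/s².
Semi-major axis of the transfer orbit: a_t = (4660 + 25800)/2 = 15230 km.
Circular speed at r = 25800 km: v_c = √(μ/r) = 1.2877 km/s.
Vis-viva on the transfer ellipse at r = 25800 km gives v_t = √[μ(2/r − 1/a_t)] = 0.71231 km/s.
Δv₂ = |v_t − v_c| = |0.71231 − 1.2877| = 0.5754 km/s.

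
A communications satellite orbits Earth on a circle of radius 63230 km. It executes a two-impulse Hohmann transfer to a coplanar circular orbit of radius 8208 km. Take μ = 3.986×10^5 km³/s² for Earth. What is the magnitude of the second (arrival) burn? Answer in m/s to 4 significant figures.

Δv₂ = 2303 m/s

Transfer-ellipse semi-major axis a_t = (r₁ + r₂)/2 = (63230 + 8208)/2 = 35719 km.
On the circular orbit at r = 8208 km, v_c = √(μ/r) = 6.969 km/s.
Transfer-orbit speed at the same r (vis-viva, a = a_t): v_t = √[μ(2/r − 1/a_t)] = 9.272 km/s.
Δv₂ = |v_t − v_c| = |9.272 − 6.969| = 2.303 km/s.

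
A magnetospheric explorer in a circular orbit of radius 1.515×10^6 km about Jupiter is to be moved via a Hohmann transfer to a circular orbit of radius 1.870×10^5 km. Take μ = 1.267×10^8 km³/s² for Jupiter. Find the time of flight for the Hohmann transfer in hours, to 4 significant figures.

The Hohmann ellipse has a_t = (r₁ + r₂)/2 = 8.510×10^5 km.
By Kepler's third law the transfer-orbit period is T = 2π√(a_t³/μ), so t = T/2 = 2.191×10^5 s.
Converting: 2.191×10^5 s ÷ 3600 s/hour = 60.86 hours.

t = 60.86 hours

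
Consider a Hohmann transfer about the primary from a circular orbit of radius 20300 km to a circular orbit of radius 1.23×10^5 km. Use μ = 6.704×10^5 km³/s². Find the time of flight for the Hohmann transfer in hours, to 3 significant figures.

The Hohmann ellipse has a_t = (r₁ + r₂)/2 = 71650 km.
Half the transfer-orbit period gives t = π√(a_t³/μ) = 73590 s.
Converting: 73590 s ÷ 3600 s/hour = 20.4 hours.

t = 20.4 hours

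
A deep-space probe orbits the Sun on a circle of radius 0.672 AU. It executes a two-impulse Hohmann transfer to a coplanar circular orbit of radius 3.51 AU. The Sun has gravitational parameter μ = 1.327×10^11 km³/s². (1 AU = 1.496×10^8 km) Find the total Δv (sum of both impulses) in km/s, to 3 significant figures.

In km: r₁ = 0.672 × 1.496×10^8 = 1.005312×10^8 km; r₂ = 3.51 × 1.496×10^8 = 5.25096×10^8 km.
The Hohmann ellipse has a_t = (r₁ + r₂)/2 = 3.128136×10^8 km.
Circular speed at r₁: v₁ = √(μ/r₁) = √(1.327×10^11/1.005312×10^8) = 36.33164 km/s.
Transfer-orbit speed at r₁ (vis-viva): v_p = √[μ(2/r₁ − 1/a_t)] = 47.07188 km/s.
First burn Δv₁ = |v_p − v₁| = 10.7402 km/s.
At r₂, v₂ = √(μ/r₂) = 15.89703 km/s.
Transfer-orbit speed at r₂: v_a = √[μ(2/r₂ − 1/a_t)] = 9.012053 km/s.
Second burn Δv₂ = |v₂ − v_a| = 6.88498 km/s.
Δv = Δv₁ + Δv₂ = 10.7402 + 6.88498 = 17.63 km/s.

Δv = 17.6 km/s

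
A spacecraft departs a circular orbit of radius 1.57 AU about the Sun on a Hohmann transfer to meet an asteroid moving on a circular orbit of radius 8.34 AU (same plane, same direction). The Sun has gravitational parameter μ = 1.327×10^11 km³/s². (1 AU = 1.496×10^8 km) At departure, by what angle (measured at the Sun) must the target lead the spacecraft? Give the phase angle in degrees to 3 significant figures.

In km: r₁ = 1.57 × 1.496×10^8 = 2.34872×10^8 km; r₂ = 8.34 × 1.496×10^8 = 1.247664×10^9 km.
Transfer-ellipse semi-major axis a_t = (r₁ + r₂)/2 = (2.34872×10^8 + 1.247664×10^9)/2 = 7.41268×10^8 km.
The half-period of the transfer ellipse is t = π√(a_t³/μ) = 1.7405×10^8 s.
The target's mean motion on its circular orbit is ω₂ = √(μ/r₂³) = 8.2659×10^-9 rad/s.
Angle swept by the target during transfer: ω₂·t = 1.4387 rad = 82.43°.
Arrival is 180° from departure on the ellipse, so φ = 180° − 82.43° = 97.6°.

φ = 97.6°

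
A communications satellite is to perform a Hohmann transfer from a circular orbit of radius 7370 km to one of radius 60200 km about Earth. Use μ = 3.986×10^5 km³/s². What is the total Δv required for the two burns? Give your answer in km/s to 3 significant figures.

Semi-major axis of the transfer orbit: a_t = (7370 + 60200)/2 = 33785 km.
At r₁ the circular-orbit speed is v₁ = √(μ/r₁) = 7.354 km/s.
Transfer-orbit speed at r₁ (vis-viva equation): v_p = √[μ(2/r₁ − 1/a_t)] = 9.817 km/s.
First burn Δv₁ = |v_p − v₁| = 2.463 km/s.
Circular speed at r₂: v₂ = √(μ/r₂) = 2.573 km/s.
Transfer-orbit speed at r₂: v_a = √[μ(2/r₂ − 1/a_t)] = 1.202 km/s.
Second burn Δv₂ = |v₂ − v_a| = 1.371 km/s.
Δv = Δv₁ + Δv₂ = 2.463 + 1.371 = 3.834 km/s.

Δv = 3.83 km/s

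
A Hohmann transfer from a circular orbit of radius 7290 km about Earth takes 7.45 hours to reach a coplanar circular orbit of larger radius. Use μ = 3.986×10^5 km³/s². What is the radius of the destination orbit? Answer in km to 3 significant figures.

r₂ = 54200 km

Transfer time t = 7.45 hours = 26820 s, and t = π√(a_t³/μ).
So a_t = (μ t²/π²)^(1/3) = (3.986×10^5 × (26820)² / π²)^(1/3) = 30741 km.
Since a_t = (r₁ + r₂)/2, r₂ = 2a_t − r₁ = 2×30741 − 7290 = 54192 km.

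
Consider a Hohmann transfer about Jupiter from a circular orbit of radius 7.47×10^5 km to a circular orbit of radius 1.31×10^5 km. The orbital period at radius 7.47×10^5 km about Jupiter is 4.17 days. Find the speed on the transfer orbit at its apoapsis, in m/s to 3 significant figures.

From Kepler's third law T² = 4π²r³/μ at r = 7.47×10^5 km, T = 4.17 days = 4.17 × 86400 s = 3.60288×10^5 s: μ = 4π²r³/T² = 1.26772×10^8 km³/s².
Transfer-ellipse semi-major axis a_t = (r₁ + r₂)/2 = (7.470×10^5 + 1.310×10^5)/2 = 4.390×10^5 km.
The apoapsis of the transfer ellipse is at r = 7.470×10^5 km.
Applying v² = μ(2/r − 1/a_t): v = 7.116 km/s.

v = 7120 m/s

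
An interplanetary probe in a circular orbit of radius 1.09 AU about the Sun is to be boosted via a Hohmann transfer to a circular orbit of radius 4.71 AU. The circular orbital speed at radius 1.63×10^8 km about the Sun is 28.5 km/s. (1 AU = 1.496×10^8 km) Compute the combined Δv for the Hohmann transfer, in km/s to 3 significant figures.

Δv = 13.1 km/s

From the circular-orbit relation v² = μ/r at r = 1.63×10^8 km: μ = v²r = (28.5)² × 1.63×10^8 = 1.32397×10^11 km³/s².
In km: r₁ = 1.09 × 1.496×10^8 = 1.63064×10^8 km; r₂ = 4.71 × 1.496×10^8 = 7.04616×10^8 km.
The Hohmann ellipse has a_t = (r₁ + r₂)/2 = 4.3384×10^8 km.
Circular speed at r₁: v₁ = √(μ/r₁) = √(1.32397×10^11/1.63064×10^8) = 28.4944 km/s.
On the transfer ellipse at r₁, v² = μ(2/r − 1/a) gives v_p = √[μ(2/r₁ − 1/a_t)] = 36.3137 km/s.
First burn Δv₁ = |v_p − v₁| = 7.819 km/s.
At r₂, v₂ = √(μ/r₂) = 13.708 km/s.
Transfer-orbit speed at r₂: v_a = √[μ(2/r₂ − 1/a_t)] = 8.4038 km/s.
Second burn Δv₂ = |v₂ − v_a| = 5.304 km/s.
Δv = Δv₁ + Δv₂ = 7.819 + 5.304 = 13.12 km/s.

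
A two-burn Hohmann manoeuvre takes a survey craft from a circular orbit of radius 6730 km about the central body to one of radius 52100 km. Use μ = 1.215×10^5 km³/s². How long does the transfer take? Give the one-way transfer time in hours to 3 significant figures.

t = 12.6 hours

Transfer-ellipse semi-major axis a_t = (r₁ + r₂)/2 = (6730 + 52100)/2 = 29415 km.
Half the transfer-orbit period gives t = π√(a_t³/μ) = 45470 s.
Converting: 45470 s ÷ 3600 s/hour = 12.6 hours.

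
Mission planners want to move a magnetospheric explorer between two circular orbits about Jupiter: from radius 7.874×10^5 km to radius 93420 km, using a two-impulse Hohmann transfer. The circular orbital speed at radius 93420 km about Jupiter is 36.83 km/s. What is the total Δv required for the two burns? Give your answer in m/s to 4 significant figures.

Δv = 19260 m/s

From the circular-orbit relation v² = μ/r at r = 93420 km: μ = v²r = (36.83)² × 93420 = 1.26719×10^8 km³/s².
Semi-major axis of the transfer orbit: a_t = (7.874×10^5 + 93420)/2 = 4.4041×10^5 km.
At r₁ the circular-orbit speed is v₁ = √(μ/r₁) = 12.686 km/s.
Transfer-orbit speed at r₁ (vis-viva): v_a = √[μ(2/r₁ − 1/a_t)] = 5.8427 km/s.
First burn Δv₁ = |v_a − v₁| = 6.843 km/s.
At r₂, v₂ = √(μ/r₂) = 36.83 km/s.
Transfer-orbit speed at r₂: v_p = √[μ(2/r₂ − 1/a_t)] = 49.25 km/s.
Second burn Δv₂ = |v₂ − v_p| = 12.42 km/s.
Δv = Δv₁ + Δv₂ = 6.843 + 12.42 = 19.26 km/s.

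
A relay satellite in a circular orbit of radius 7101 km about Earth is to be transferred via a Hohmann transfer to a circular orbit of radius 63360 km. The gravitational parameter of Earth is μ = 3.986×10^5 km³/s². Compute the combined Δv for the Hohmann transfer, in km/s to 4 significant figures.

Δv = 3.937 km/s

Transfer-ellipse semi-major axis a_t = (r₁ + r₂)/2 = (7101 + 63360)/2 = 35230.5 km.
At r₁ the circular-orbit speed is v₁ = √(μ/r₁) = 7.4922 km/s.
On the transfer ellipse at r₁, vis-viva equation gives v_p = √[μ(2/r₁ − 1/a_t)] = 10.047 km/s.
First burn Δv₁ = |v_p − v₁| = 2.555 km/s.
Circular speed at r₂: v₂ = √(μ/r₂) = 2.508 km/s.
Transfer-orbit speed at r₂: v_a = √[μ(2/r₂ − 1/a_t)] = 1.126 km/s.
Second burn Δv₂ = |v₂ − v_a| = 1.382 km/s.
Total Δv = Δv₁ + Δv₂ = 3.937 km/s.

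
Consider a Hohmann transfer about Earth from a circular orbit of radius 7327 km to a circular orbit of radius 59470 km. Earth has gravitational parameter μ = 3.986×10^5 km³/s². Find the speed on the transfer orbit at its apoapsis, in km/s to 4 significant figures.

Transfer-ellipse semi-major axis a_t = (r₁ + r₂)/2 = (7327 + 59470)/2 = 33398.5 km.
At apoapsis, r = 59470 km.
From the vis-viva equation, v = √[μ(2/r − 1/a_t)] = 1.213 km/s.

v = 1.213 km/s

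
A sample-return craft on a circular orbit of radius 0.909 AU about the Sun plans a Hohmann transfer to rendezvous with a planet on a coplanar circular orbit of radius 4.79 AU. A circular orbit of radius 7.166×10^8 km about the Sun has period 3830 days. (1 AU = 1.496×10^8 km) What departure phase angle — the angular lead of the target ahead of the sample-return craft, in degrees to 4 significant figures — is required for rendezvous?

φ = 97.41°

From Kepler's third law T² = 4π²r³/μ at r = 7.166×10^8 km, T = 3830 days = 3830 × 86400 s = 3.30912×10^8 s: μ = 4π²r³/T² = 1.32668×10^11 km³/s².
In km: r₁ = 0.909 × 1.496×10^8 = 1.359864×10^8 km; r₂ = 4.79 × 1.496×10^8 = 7.16584×10^8 km.
Semi-major axis of the transfer orbit: a_t = (1.359864×10^8 + 7.16584×10^8)/2 = 4.262852×10^8 km.
Transfer time t = π√(a_t³/μ) = 7.591×10^7 s.
Target angular speed ω₂ = √(μ/r₂³) = 1.899×10^-8 rad/s.
Angle swept by the target during transfer: ω₂·t = 1.4415 rad = 82.59°.
Arrival is 180° from departure on the ellipse, so φ = 180° − 82.59° = 97.41°.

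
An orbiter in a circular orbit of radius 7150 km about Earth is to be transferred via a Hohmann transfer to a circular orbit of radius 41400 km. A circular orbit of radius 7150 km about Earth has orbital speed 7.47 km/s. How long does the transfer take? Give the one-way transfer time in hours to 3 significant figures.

From the circular-orbit relation v² = μ/r at r = 7150 km: μ = v²r = (7.47)² × 7150 = 3.98976×10^5 km³/s².
Transfer-ellipse semi-major axis a_t = (r₁ + r₂)/2 = (7150 + 41400)/2 = 24275 km.
Half the transfer-orbit period gives t = π√(a_t³/μ) = 18811 s.
Converting: 18811 s ÷ 3600 s/hour = 5.23 hours.

t = 5.23 hours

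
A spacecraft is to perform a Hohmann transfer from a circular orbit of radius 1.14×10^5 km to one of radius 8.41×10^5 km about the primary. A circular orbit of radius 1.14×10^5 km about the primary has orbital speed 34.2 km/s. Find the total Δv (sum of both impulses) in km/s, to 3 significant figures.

Δv = 17.6 km/s

From the circular-orbit relation v² = μ/r at r = 1.14×10^5 km: μ = v²r = (34.2)² × 1.14×10^5 = 1.33339×10^8 km³/s².
The Hohmann ellipse has a_t = (r₁ + r₂)/2 = 4.775×10^5 km.
Circular speed at r₁: v₁ = √(μ/r₁) = √(1.33339×10^8/1.140×10^5) = 34.20 km/s.
Transfer-orbit speed at r₁ (v² = μ(2/r − 1/a)): v_p = √[μ(2/r₁ − 1/a_t)] = 45.39 km/s.
First burn Δv₁ = |v_p − v₁| = 11.19 km/s.
Circular speed at r₂: v₂ = √(μ/r₂) = 12.5916 km/s.
Transfer-orbit speed at r₂: v_a = √[μ(2/r₂ − 1/a_t)] = 6.15242 km/s.
Second burn Δv₂ = |v₂ − v_a| = 6.439 km/s.
Δv = Δv₁ + Δv₂ = 11.19 + 6.439 = 17.63 km/s.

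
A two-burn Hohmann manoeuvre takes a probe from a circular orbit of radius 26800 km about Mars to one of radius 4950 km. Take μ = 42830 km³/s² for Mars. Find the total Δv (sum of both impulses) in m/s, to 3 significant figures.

Δv = 1440 m/s

The Hohmann ellipse has a_t = (r₁ + r₂)/2 = 15875 km.
Circular speed at r₁: v₁ = √(μ/r₁) = √(42830/26800) = 1.2642 km/s.
Transfer-orbit speed at r₁ (v² = μ(2/r − 1/a)): v_a = √[μ(2/r₁ − 1/a_t)] = 0.70591 km/s.
First burn Δv₁ = |v_a − v₁| = 0.5583 km/s.
At r₂, v₂ = √(μ/r₂) = 2.9415 km/s.
Transfer-orbit speed at r₂: v_p = √[μ(2/r₂ − 1/a_t)] = 3.8219 km/s.
Second burn Δv₂ = |v₂ − v_p| = 0.8804 km/s.
Δv = Δv₁ + Δv₂ = 0.5583 + 0.8804 = 1.439 km/s.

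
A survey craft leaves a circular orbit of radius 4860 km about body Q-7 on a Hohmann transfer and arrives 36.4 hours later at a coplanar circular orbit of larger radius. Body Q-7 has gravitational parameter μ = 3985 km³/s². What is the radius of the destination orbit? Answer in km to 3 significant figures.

r₂ = 33300 km

Transfer time t = 36.4 hours = 1.3104×10^5 s, and t = π√(a_t³/μ).
So a_t = (μ t²/π²)^(1/3) = (3985 × (1.3104×10^5)² / π²)^(1/3) = 19068 km.
Since a_t = (r₁ + r₂)/2, r₂ = 2a_t − r₁ = 2×19068 − 4860 = 33276 km.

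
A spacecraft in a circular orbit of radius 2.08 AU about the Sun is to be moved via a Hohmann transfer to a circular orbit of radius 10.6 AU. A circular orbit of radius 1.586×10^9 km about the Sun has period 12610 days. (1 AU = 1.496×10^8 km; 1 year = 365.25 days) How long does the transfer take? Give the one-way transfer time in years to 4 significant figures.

t = 7.983 years

From Kepler's third law T² = 4π²r³/μ at r = 1.586×10^9 km, T = 12610 days = 12610 × 86400 s = 1.089504×10^9 s: μ = 4π²r³/T² = 1.32682×10^11 km³/s².
In km: r₁ = 2.08 × 1.496×10^8 = 3.11168×10^8 km; r₂ = 10.6 × 1.496×10^8 = 1.58576×10^9 km.
Semi-major axis of the transfer orbit: a_t = (3.11168×10^8 + 1.58576×10^9)/2 = 9.48464×10^8 km.
Transfer time t = π√(a_t³/μ) = π√((9.48464×10^8)³ / 1.32682×10^11) = 2.5193×10^8 s.
Converting: 2.5193×10^8 s ÷ 3.15576×10^7 s/year (365.25 × 86400) = 7.983 years.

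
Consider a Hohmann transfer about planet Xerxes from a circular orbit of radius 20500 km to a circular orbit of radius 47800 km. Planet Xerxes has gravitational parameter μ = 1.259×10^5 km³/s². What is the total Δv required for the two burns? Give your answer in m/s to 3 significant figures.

Transfer-ellipse semi-major axis a_t = (r₁ + r₂)/2 = (20500 + 47800)/2 = 34150 km.
At r₁ the circular-orbit speed is v₁ = √(μ/r₁) = 2.4782 km/s.
On the transfer ellipse at r₁, v² = μ(2/r − 1/a) gives v_p = √[μ(2/r₁ − 1/a_t)] = 2.9319 km/s.
First burn Δv₁ = |v_p − v₁| = 0.4537 km/s.
Circular speed at r₂: v₂ = √(μ/r₂) = 1.6229 km/s.
Transfer-orbit speed at r₂: v_a = √[μ(2/r₂ − 1/a_t)] = 1.2574 km/s.
Second burn Δv₂ = |v₂ − v_a| = 0.3655 km/s.
Δv = Δv₁ + Δv₂ = 0.4537 + 0.3655 = 0.8192 km/s.

Δv = 819 m/s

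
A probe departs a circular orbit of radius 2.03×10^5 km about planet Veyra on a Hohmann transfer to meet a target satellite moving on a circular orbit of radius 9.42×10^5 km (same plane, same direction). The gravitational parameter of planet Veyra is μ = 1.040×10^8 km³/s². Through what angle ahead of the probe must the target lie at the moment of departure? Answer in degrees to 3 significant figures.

Transfer-ellipse semi-major axis a_t = (r₁ + r₂)/2 = (2.030×10^5 + 9.420×10^5)/2 = 5.725×10^5 km.
Transfer time t = π√(a_t³/μ) = 1.334432×10^5 s.
Target angular speed ω₂ = √(μ/r₂³) = 1.115425×10^-5 rad/s.
Angle swept by the target during transfer: ω₂·t = 1.4885 rad = 85.28°.
Arrival is 180° from departure on the ellipse, so φ = 180° − 85.28° = 94.7°.

φ = 94.7°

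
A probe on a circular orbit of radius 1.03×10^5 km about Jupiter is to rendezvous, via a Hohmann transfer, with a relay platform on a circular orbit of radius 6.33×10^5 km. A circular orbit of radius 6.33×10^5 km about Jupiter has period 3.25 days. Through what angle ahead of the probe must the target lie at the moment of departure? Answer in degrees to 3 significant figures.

From Kepler's third law T² = 4π²r³/μ at r = 6.33×10^5 km, T = 3.25 days = 3.25 × 86400 s = 2.808×10^5 s: μ = 4π²r³/T² = 1.26992×10^8 km³/s².
The Hohmann ellipse has a_t = (r₁ + r₂)/2 = 3.680×10^5 km.
Transfer time t = π√(a_t³/μ) = 62235 s.
The target's mean motion on its circular orbit is ω₂ = √(μ/r₂³) = 2.2376×10^-5 rad/s.
Angle swept by the target during transfer: ω₂·t = 1.3926 rad = 79.79°.
The probe traverses 180° on the transfer ellipse, so the target must lead by 180° − 79.79° = 100°.

φ = 100°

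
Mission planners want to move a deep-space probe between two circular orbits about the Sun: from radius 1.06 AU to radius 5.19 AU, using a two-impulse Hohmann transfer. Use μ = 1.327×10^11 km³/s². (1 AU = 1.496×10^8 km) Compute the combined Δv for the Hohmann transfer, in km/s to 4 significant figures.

Δv = 13.81 km/s

In km: r₁ = 1.06 × 1.496×10^8 = 1.58576×10^8 km; r₂ = 5.19 × 1.496×10^8 = 7.76424×10^8 km.
Semi-major axis of the transfer orbit: a_t = (1.58576×10^8 + 7.76424×10^8)/2 = 4.675×10^8 km.
At r₁ the circular-orbit speed is v₁ = √(μ/r₁) = 28.928 km/s.
On the transfer ellipse at r₁, vis-viva equation gives v_p = √[μ(2/r₁ − 1/a_t)] = 37.280 km/s.
First burn Δv₁ = |v_p − v₁| = 8.352 km/s.
Circular speed at r₂: v₂ = √(μ/r₂) = 13.073 km/s.
Transfer-orbit speed at r₂: v_a = √[μ(2/r₂ − 1/a_t)] = 7.6140 km/s.
Second burn Δv₂ = |v₂ − v_a| = 5.459 km/s.
Total Δv = Δv₁ + Δv₂ = 13.81 km/s.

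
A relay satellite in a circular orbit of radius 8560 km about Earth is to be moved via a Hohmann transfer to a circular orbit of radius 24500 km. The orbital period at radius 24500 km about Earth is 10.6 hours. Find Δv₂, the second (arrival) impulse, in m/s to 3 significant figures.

From Kepler's third law T² = 4π²r³/μ at r = 24500 km, T = 10.6 hours = 10.6 × 3600 s = 38160 s: μ = 4π²r³/T² = 3.98695×10^5 km³/s².
Semi-major axis of the transfer orbit: a_t = (8560 + 24500)/2 = 16530 km.
Circular speed at r = 24500 km: v_c = √(μ/r) = 4.034 km/s.
Transfer-orbit speed at the same r (vis-viva, a = a_t): v_t = √[μ(2/r − 1/a_t)] = 2.903 km/s.
Δv₂ = |v_t − v_c| = |2.903 − 4.034| = 1.131 km/s.

Δv₂ = 1130 m/s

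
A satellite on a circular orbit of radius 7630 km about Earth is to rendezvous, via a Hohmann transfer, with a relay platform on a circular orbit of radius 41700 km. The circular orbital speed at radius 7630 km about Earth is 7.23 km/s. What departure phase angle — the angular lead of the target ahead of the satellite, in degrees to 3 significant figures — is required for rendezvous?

φ = 98.1°

From the circular-orbit relation v² = μ/r at r = 7630 km: μ = v²r = (7.23)² × 7630 = 3.98842×10^5 km³/s².
The Hohmann ellipse has a_t = (r₁ + r₂)/2 = 24665 km.
Transfer time t = π√(a_t³/μ) = 19270 s.
Target angular speed ω₂ = √(μ/r₂³) = 7.416×10^-5 rad/s.
Angle swept by the target during transfer: ω₂·t = 1.429 rad = 81.88°.
Arrival is 180° from departure on the ellipse, so φ = 180° − 81.88° = 98.1°.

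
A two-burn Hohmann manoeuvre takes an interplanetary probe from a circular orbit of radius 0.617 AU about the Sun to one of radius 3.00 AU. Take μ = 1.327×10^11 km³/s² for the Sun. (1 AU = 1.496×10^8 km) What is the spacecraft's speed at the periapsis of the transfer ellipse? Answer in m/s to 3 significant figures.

In km: r₁ = 0.617 × 1.496×10^8 = 9.23032×10^7 km; r₂ = 3.00 × 1.496×10^8 = 4.488×10^8 km.
Transfer-ellipse semi-major axis a_t = (r₁ + r₂)/2 = (9.23032×10^7 + 4.488×10^8)/2 = 2.705516×10^8 km.
At periapsis, r = 9.23032×10^7 km.
Applying v² = μ(2/r − 1/a_t): v = 48.83 km/s.

v = 48800 m/s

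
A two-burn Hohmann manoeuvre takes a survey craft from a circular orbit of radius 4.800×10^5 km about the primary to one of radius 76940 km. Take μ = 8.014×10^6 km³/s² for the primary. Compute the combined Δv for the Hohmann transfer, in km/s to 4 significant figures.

The Hohmann ellipse has a_t = (r₁ + r₂)/2 = 2.7847×10^5 km.
Circular speed at r₁: v₁ = √(μ/r₁) = √(8.014×10^6/4.800×10^5) = 4.0861 km/s.
On the transfer ellipse at r₁, vis-viva gives v_a = √[μ(2/r₁ − 1/a_t)] = 2.1478 km/s.
First burn Δv₁ = |v_a − v₁| = 1.9383 km/s.
Circular speed at r₂: v₂ = √(μ/r₂) = 10.2058 km/s.
Transfer-orbit speed at r₂: v_p = √[μ(2/r₂ − 1/a_t)] = 13.3992 km/s.
Second burn Δv₂ = |v₂ − v_p| = 3.1934 km/s.
Total Δv = Δv₁ + Δv₂ = 5.132 km/s.

Δv = 5.132 km/s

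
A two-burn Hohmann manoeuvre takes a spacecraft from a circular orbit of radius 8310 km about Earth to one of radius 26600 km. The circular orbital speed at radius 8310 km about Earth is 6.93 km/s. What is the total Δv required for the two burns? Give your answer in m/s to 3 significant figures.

From the circular-orbit relation v² = μ/r at r = 8310 km: μ = v²r = (6.93)² × 8310 = 3.99087×10^5 km³/s².
Semi-major axis of the transfer orbit: a_t = (8310 + 26600)/2 = 17455 km.
Circular speed at r₁: v₁ = √(μ/r₁) = √(3.99087×10^5/8310) = 6.930 km/s.
Transfer-orbit speed at r₁ (v² = μ(2/r − 1/a)): v_p = √[μ(2/r₁ − 1/a_t)] = 8.555 km/s.
First burn Δv₁ = |v_p − v₁| = 1.625 km/s.
At r₂, v₂ = √(μ/r₂) = 3.8734 km/s.
Transfer-orbit speed at r₂: v_a = √[μ(2/r₂ − 1/a_t)] = 2.6726 km/s.
Second burn Δv₂ = |v₂ − v_a| = 1.201 km/s.
Δv = Δv₁ + Δv₂ = 1.625 + 1.201 = 2.826 km/s.

Δv = 2830 m/s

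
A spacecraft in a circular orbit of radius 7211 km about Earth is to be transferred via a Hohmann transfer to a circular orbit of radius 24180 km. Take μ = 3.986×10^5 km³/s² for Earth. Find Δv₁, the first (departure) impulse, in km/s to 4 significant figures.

Δv₁ = 1.793 km/s

Semi-major axis of the transfer orbit: a_t = (7211 + 24180)/2 = 15695.5 km.
Circular speed at r = 7211 km: v_c = √(μ/r) = 7.435 km/s.
Vis-viva on the transfer ellipse at r = 7211 km gives v_t = √[μ(2/r − 1/a_t)] = 9.228 km/s.
Δv₁ = |v_t − v_c| = |9.228 − 7.435| = 1.793 km/s.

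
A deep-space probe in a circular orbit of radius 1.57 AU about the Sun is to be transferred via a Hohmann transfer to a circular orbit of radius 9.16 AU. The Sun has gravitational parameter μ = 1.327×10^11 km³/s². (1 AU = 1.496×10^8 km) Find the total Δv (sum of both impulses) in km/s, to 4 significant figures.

Δv = 11.81 km/s

In km: r₁ = 1.57 × 1.496×10^8 = 2.34872×10^8 km; r₂ = 9.16 × 1.496×10^8 = 1.370336×10^9 km.
Semi-major axis of the transfer orbit: a_t = (2.34872×10^8 + 1.370336×10^9)/2 = 8.02604×10^8 km.
Circular speed at r₁: v₁ = √(μ/r₁) = √(1.327×10^11/2.34872×10^8) = 23.7695 km/s.
Transfer-orbit speed at r₁ (v² = μ(2/r − 1/a)): v_p = √[μ(2/r₁ − 1/a_t)] = 31.0587 km/s.
First burn Δv₁ = |v_p − v₁| = 7.289 km/s.
At r₂, v₂ = √(μ/r₂) = 9.8406 km/s.
Transfer-orbit speed at r₂: v_a = √[μ(2/r₂ − 1/a_t)] = 5.3234 km/s.
Second burn Δv₂ = |v₂ − v_a| = 4.517 km/s.
Total Δv = Δv₁ + Δv₂ = 11.81 km/s.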